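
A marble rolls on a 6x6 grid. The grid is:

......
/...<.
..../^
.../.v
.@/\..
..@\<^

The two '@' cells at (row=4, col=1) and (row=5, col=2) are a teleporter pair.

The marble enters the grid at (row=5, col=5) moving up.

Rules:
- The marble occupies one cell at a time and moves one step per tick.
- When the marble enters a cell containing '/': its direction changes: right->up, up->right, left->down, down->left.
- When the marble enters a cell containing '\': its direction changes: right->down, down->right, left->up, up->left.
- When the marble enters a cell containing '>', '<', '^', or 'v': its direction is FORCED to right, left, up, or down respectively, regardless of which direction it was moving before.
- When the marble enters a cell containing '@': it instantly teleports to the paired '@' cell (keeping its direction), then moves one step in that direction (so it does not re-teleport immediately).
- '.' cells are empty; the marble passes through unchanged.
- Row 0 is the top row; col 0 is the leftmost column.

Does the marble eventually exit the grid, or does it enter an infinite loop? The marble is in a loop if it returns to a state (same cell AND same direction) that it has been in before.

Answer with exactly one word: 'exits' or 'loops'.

Step 1: enter (5,5), '^' forces up->up, move up to (4,5)
Step 2: enter (4,5), '.' pass, move up to (3,5)
Step 3: enter (3,5), 'v' forces up->down, move down to (4,5)
Step 4: enter (4,5), '.' pass, move down to (5,5)
Step 5: enter (5,5), '^' forces down->up, move up to (4,5)
Step 6: at (4,5) dir=up — LOOP DETECTED (seen before)

Answer: loops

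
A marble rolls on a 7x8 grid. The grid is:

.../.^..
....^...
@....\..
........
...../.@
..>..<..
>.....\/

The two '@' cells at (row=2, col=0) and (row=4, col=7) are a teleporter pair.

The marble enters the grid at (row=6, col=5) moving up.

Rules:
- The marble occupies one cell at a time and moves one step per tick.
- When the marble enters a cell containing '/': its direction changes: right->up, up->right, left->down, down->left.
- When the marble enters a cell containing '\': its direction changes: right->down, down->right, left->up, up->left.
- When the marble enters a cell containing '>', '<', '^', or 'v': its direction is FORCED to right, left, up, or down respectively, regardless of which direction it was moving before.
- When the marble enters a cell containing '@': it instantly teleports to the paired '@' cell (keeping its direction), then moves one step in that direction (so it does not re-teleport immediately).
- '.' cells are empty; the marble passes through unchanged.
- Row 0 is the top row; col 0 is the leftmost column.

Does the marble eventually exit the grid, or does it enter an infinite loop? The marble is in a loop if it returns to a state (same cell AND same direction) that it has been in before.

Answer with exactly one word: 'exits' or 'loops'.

Answer: loops

Derivation:
Step 1: enter (6,5), '.' pass, move up to (5,5)
Step 2: enter (5,5), '<' forces up->left, move left to (5,4)
Step 3: enter (5,4), '.' pass, move left to (5,3)
Step 4: enter (5,3), '.' pass, move left to (5,2)
Step 5: enter (5,2), '>' forces left->right, move right to (5,3)
Step 6: enter (5,3), '.' pass, move right to (5,4)
Step 7: enter (5,4), '.' pass, move right to (5,5)
Step 8: enter (5,5), '<' forces right->left, move left to (5,4)
Step 9: at (5,4) dir=left — LOOP DETECTED (seen before)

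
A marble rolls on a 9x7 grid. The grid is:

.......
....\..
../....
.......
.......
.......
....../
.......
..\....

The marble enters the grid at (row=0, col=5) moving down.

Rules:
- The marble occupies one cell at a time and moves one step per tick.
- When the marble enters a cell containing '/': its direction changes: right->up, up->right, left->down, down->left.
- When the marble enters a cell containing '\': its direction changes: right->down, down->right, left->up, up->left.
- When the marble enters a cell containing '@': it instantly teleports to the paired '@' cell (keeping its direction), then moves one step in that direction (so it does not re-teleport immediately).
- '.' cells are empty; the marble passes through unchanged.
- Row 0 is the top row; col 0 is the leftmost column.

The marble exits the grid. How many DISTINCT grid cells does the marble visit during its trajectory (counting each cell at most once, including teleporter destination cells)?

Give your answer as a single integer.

Step 1: enter (0,5), '.' pass, move down to (1,5)
Step 2: enter (1,5), '.' pass, move down to (2,5)
Step 3: enter (2,5), '.' pass, move down to (3,5)
Step 4: enter (3,5), '.' pass, move down to (4,5)
Step 5: enter (4,5), '.' pass, move down to (5,5)
Step 6: enter (5,5), '.' pass, move down to (6,5)
Step 7: enter (6,5), '.' pass, move down to (7,5)
Step 8: enter (7,5), '.' pass, move down to (8,5)
Step 9: enter (8,5), '.' pass, move down to (9,5)
Step 10: at (9,5) — EXIT via bottom edge, pos 5
Distinct cells visited: 9 (path length 9)

Answer: 9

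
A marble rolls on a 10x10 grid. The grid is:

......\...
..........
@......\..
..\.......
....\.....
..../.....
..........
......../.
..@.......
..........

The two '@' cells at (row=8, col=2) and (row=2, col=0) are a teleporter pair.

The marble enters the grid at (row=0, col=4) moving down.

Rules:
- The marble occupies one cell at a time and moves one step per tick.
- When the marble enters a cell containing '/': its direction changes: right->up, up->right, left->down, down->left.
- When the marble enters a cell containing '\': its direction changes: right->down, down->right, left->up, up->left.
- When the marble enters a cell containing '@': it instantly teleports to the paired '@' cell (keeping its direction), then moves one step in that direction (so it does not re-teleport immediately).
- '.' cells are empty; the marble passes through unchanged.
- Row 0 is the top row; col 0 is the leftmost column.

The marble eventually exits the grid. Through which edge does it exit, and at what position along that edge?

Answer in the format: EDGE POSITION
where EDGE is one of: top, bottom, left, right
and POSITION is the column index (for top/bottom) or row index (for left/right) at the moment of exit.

Step 1: enter (0,4), '.' pass, move down to (1,4)
Step 2: enter (1,4), '.' pass, move down to (2,4)
Step 3: enter (2,4), '.' pass, move down to (3,4)
Step 4: enter (3,4), '.' pass, move down to (4,4)
Step 5: enter (4,4), '\' deflects down->right, move right to (4,5)
Step 6: enter (4,5), '.' pass, move right to (4,6)
Step 7: enter (4,6), '.' pass, move right to (4,7)
Step 8: enter (4,7), '.' pass, move right to (4,8)
Step 9: enter (4,8), '.' pass, move right to (4,9)
Step 10: enter (4,9), '.' pass, move right to (4,10)
Step 11: at (4,10) — EXIT via right edge, pos 4

Answer: right 4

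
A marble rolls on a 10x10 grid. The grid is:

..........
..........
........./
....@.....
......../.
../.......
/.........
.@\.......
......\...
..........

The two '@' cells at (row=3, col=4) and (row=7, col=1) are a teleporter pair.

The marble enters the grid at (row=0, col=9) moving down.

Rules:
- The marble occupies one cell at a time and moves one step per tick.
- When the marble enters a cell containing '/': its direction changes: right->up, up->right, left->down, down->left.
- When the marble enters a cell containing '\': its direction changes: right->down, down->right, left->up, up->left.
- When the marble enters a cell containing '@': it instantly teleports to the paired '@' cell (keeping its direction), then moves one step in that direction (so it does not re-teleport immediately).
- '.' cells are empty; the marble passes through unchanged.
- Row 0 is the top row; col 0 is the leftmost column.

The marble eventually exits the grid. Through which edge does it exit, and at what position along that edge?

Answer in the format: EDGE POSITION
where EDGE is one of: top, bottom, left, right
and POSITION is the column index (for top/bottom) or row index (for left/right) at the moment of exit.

Step 1: enter (0,9), '.' pass, move down to (1,9)
Step 2: enter (1,9), '.' pass, move down to (2,9)
Step 3: enter (2,9), '/' deflects down->left, move left to (2,8)
Step 4: enter (2,8), '.' pass, move left to (2,7)
Step 5: enter (2,7), '.' pass, move left to (2,6)
Step 6: enter (2,6), '.' pass, move left to (2,5)
Step 7: enter (2,5), '.' pass, move left to (2,4)
Step 8: enter (2,4), '.' pass, move left to (2,3)
Step 9: enter (2,3), '.' pass, move left to (2,2)
Step 10: enter (2,2), '.' pass, move left to (2,1)
Step 11: enter (2,1), '.' pass, move left to (2,0)
Step 12: enter (2,0), '.' pass, move left to (2,-1)
Step 13: at (2,-1) — EXIT via left edge, pos 2

Answer: left 2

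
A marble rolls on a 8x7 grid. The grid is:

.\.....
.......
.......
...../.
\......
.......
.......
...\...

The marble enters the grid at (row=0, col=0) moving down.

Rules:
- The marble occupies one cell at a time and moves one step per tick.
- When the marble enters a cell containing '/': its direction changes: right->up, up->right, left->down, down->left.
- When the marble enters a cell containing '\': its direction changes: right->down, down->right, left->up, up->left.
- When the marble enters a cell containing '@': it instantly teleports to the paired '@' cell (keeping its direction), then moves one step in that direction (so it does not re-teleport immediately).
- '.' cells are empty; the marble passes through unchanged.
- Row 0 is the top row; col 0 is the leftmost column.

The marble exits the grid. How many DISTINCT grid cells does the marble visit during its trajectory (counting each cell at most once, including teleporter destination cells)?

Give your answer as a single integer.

Step 1: enter (0,0), '.' pass, move down to (1,0)
Step 2: enter (1,0), '.' pass, move down to (2,0)
Step 3: enter (2,0), '.' pass, move down to (3,0)
Step 4: enter (3,0), '.' pass, move down to (4,0)
Step 5: enter (4,0), '\' deflects down->right, move right to (4,1)
Step 6: enter (4,1), '.' pass, move right to (4,2)
Step 7: enter (4,2), '.' pass, move right to (4,3)
Step 8: enter (4,3), '.' pass, move right to (4,4)
Step 9: enter (4,4), '.' pass, move right to (4,5)
Step 10: enter (4,5), '.' pass, move right to (4,6)
Step 11: enter (4,6), '.' pass, move right to (4,7)
Step 12: at (4,7) — EXIT via right edge, pos 4
Distinct cells visited: 11 (path length 11)

Answer: 11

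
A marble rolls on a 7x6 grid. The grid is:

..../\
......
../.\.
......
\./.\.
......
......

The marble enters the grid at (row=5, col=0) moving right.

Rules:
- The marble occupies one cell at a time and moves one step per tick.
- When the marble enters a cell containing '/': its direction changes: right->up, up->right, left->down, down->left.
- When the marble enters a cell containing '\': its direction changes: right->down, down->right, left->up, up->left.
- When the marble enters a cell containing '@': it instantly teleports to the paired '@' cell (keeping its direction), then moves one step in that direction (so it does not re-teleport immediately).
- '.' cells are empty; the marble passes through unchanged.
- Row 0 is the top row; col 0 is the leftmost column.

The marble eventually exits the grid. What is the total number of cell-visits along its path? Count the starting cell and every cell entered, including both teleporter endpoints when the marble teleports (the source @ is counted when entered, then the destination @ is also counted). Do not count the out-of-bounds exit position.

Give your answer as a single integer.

Step 1: enter (5,0), '.' pass, move right to (5,1)
Step 2: enter (5,1), '.' pass, move right to (5,2)
Step 3: enter (5,2), '.' pass, move right to (5,3)
Step 4: enter (5,3), '.' pass, move right to (5,4)
Step 5: enter (5,4), '.' pass, move right to (5,5)
Step 6: enter (5,5), '.' pass, move right to (5,6)
Step 7: at (5,6) — EXIT via right edge, pos 5
Path length (cell visits): 6

Answer: 6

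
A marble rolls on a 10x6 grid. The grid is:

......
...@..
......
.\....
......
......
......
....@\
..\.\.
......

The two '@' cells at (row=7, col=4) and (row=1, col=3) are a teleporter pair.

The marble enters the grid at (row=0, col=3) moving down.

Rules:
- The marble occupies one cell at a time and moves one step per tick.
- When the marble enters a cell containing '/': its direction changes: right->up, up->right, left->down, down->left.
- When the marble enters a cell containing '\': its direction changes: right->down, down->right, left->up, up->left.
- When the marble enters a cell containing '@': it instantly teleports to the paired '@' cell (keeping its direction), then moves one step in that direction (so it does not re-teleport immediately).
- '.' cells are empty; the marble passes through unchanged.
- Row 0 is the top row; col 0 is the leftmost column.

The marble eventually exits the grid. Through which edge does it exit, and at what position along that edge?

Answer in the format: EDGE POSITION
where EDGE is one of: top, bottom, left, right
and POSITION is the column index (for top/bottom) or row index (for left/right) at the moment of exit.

Step 1: enter (0,3), '.' pass, move down to (1,3)
Step 2: enter (1,3), '@' teleport (1,3)->(7,4), also enter (7,4), move down to (8,4)
Step 3: enter (8,4), '\' deflects down->right, move right to (8,5)
Step 4: enter (8,5), '.' pass, move right to (8,6)
Step 5: at (8,6) — EXIT via right edge, pos 8

Answer: right 8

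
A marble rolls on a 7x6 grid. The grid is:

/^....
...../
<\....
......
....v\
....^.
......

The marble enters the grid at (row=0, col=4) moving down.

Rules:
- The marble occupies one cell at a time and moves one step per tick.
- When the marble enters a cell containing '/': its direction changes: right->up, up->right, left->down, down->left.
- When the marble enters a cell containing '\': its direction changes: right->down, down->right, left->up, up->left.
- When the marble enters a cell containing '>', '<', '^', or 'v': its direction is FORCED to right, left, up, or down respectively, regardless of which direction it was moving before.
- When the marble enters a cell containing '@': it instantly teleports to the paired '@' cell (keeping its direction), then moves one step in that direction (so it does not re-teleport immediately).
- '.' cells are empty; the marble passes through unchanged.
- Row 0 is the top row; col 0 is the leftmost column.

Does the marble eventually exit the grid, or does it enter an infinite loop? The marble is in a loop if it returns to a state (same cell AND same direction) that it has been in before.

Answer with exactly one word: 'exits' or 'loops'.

Answer: loops

Derivation:
Step 1: enter (0,4), '.' pass, move down to (1,4)
Step 2: enter (1,4), '.' pass, move down to (2,4)
Step 3: enter (2,4), '.' pass, move down to (3,4)
Step 4: enter (3,4), '.' pass, move down to (4,4)
Step 5: enter (4,4), 'v' forces down->down, move down to (5,4)
Step 6: enter (5,4), '^' forces down->up, move up to (4,4)
Step 7: enter (4,4), 'v' forces up->down, move down to (5,4)
Step 8: at (5,4) dir=down — LOOP DETECTED (seen before)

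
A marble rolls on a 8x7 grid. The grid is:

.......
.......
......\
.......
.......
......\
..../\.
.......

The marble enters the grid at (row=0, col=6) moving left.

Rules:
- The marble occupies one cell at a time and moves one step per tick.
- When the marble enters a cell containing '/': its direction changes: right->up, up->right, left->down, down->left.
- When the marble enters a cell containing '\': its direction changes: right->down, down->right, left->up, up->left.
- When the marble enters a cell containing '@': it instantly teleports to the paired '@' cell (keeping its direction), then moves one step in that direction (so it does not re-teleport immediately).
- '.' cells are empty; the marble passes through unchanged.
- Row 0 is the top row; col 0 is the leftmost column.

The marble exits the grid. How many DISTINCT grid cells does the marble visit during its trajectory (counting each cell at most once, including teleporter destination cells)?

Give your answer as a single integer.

Step 1: enter (0,6), '.' pass, move left to (0,5)
Step 2: enter (0,5), '.' pass, move left to (0,4)
Step 3: enter (0,4), '.' pass, move left to (0,3)
Step 4: enter (0,3), '.' pass, move left to (0,2)
Step 5: enter (0,2), '.' pass, move left to (0,1)
Step 6: enter (0,1), '.' pass, move left to (0,0)
Step 7: enter (0,0), '.' pass, move left to (0,-1)
Step 8: at (0,-1) — EXIT via left edge, pos 0
Distinct cells visited: 7 (path length 7)

Answer: 7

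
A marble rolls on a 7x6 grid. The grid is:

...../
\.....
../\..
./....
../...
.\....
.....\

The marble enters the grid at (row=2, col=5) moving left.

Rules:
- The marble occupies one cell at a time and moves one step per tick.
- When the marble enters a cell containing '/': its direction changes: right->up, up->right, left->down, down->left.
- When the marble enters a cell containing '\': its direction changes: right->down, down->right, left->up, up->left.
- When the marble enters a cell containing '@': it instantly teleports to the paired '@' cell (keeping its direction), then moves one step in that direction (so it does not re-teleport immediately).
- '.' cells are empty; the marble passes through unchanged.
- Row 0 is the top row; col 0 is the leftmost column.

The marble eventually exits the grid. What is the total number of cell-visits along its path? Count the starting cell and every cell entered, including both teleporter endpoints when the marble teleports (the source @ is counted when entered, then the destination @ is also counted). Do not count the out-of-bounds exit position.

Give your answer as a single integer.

Answer: 5

Derivation:
Step 1: enter (2,5), '.' pass, move left to (2,4)
Step 2: enter (2,4), '.' pass, move left to (2,3)
Step 3: enter (2,3), '\' deflects left->up, move up to (1,3)
Step 4: enter (1,3), '.' pass, move up to (0,3)
Step 5: enter (0,3), '.' pass, move up to (-1,3)
Step 6: at (-1,3) — EXIT via top edge, pos 3
Path length (cell visits): 5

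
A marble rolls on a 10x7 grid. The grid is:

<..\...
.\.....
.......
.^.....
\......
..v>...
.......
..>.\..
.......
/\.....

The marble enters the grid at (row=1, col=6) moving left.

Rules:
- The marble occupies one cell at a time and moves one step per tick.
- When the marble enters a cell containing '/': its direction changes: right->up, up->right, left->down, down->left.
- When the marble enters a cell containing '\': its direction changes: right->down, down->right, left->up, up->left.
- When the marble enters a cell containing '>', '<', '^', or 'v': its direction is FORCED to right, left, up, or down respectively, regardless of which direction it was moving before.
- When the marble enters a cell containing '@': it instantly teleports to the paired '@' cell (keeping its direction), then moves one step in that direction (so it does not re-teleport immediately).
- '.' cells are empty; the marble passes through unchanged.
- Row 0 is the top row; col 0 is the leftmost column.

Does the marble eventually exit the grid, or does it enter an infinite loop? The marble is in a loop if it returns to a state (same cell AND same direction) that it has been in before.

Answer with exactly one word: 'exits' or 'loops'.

Answer: exits

Derivation:
Step 1: enter (1,6), '.' pass, move left to (1,5)
Step 2: enter (1,5), '.' pass, move left to (1,4)
Step 3: enter (1,4), '.' pass, move left to (1,3)
Step 4: enter (1,3), '.' pass, move left to (1,2)
Step 5: enter (1,2), '.' pass, move left to (1,1)
Step 6: enter (1,1), '\' deflects left->up, move up to (0,1)
Step 7: enter (0,1), '.' pass, move up to (-1,1)
Step 8: at (-1,1) — EXIT via top edge, pos 1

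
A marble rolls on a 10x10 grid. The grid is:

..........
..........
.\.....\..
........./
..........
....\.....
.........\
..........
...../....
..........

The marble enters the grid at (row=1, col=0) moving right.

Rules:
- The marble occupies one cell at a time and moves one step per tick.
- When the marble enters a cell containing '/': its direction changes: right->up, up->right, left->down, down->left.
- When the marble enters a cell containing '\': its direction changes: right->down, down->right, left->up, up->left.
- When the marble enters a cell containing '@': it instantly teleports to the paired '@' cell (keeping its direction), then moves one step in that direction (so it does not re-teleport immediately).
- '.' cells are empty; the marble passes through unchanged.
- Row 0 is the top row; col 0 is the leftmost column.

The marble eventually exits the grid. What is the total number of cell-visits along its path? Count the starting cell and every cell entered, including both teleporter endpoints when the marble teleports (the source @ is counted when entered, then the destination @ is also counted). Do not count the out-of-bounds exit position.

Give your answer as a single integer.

Step 1: enter (1,0), '.' pass, move right to (1,1)
Step 2: enter (1,1), '.' pass, move right to (1,2)
Step 3: enter (1,2), '.' pass, move right to (1,3)
Step 4: enter (1,3), '.' pass, move right to (1,4)
Step 5: enter (1,4), '.' pass, move right to (1,5)
Step 6: enter (1,5), '.' pass, move right to (1,6)
Step 7: enter (1,6), '.' pass, move right to (1,7)
Step 8: enter (1,7), '.' pass, move right to (1,8)
Step 9: enter (1,8), '.' pass, move right to (1,9)
Step 10: enter (1,9), '.' pass, move right to (1,10)
Step 11: at (1,10) — EXIT via right edge, pos 1
Path length (cell visits): 10

Answer: 10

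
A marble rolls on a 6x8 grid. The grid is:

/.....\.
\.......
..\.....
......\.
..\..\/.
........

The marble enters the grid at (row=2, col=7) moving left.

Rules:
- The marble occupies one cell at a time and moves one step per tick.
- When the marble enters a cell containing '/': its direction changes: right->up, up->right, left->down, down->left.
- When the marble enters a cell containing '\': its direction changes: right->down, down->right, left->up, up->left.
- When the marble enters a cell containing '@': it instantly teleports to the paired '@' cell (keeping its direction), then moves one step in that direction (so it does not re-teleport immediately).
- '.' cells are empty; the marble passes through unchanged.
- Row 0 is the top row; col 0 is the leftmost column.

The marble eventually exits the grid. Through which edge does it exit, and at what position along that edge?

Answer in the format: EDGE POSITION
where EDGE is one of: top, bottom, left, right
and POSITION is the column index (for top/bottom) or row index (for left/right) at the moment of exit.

Answer: top 2

Derivation:
Step 1: enter (2,7), '.' pass, move left to (2,6)
Step 2: enter (2,6), '.' pass, move left to (2,5)
Step 3: enter (2,5), '.' pass, move left to (2,4)
Step 4: enter (2,4), '.' pass, move left to (2,3)
Step 5: enter (2,3), '.' pass, move left to (2,2)
Step 6: enter (2,2), '\' deflects left->up, move up to (1,2)
Step 7: enter (1,2), '.' pass, move up to (0,2)
Step 8: enter (0,2), '.' pass, move up to (-1,2)
Step 9: at (-1,2) — EXIT via top edge, pos 2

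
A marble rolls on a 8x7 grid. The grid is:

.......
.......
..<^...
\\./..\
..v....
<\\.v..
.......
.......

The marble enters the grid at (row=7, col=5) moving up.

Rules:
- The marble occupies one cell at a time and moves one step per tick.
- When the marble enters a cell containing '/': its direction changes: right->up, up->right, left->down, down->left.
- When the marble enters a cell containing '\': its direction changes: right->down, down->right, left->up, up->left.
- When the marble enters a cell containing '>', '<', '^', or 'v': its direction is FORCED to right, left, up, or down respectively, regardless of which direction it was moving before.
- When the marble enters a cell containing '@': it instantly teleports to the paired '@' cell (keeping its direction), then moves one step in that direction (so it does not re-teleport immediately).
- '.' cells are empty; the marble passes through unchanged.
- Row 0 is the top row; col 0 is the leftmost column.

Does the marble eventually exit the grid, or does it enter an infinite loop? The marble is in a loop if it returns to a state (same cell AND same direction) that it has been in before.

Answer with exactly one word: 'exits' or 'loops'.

Step 1: enter (7,5), '.' pass, move up to (6,5)
Step 2: enter (6,5), '.' pass, move up to (5,5)
Step 3: enter (5,5), '.' pass, move up to (4,5)
Step 4: enter (4,5), '.' pass, move up to (3,5)
Step 5: enter (3,5), '.' pass, move up to (2,5)
Step 6: enter (2,5), '.' pass, move up to (1,5)
Step 7: enter (1,5), '.' pass, move up to (0,5)
Step 8: enter (0,5), '.' pass, move up to (-1,5)
Step 9: at (-1,5) — EXIT via top edge, pos 5

Answer: exits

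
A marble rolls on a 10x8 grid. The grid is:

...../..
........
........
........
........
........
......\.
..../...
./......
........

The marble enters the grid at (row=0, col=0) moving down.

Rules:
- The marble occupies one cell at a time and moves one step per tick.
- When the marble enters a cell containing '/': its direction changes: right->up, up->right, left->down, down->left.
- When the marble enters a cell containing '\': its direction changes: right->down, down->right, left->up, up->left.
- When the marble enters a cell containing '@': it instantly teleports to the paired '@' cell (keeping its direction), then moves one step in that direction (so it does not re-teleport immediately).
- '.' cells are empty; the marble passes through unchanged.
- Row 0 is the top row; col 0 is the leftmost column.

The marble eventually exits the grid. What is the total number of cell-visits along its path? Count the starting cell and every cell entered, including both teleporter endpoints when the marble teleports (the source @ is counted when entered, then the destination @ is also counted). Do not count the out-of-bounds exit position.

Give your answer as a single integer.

Answer: 10

Derivation:
Step 1: enter (0,0), '.' pass, move down to (1,0)
Step 2: enter (1,0), '.' pass, move down to (2,0)
Step 3: enter (2,0), '.' pass, move down to (3,0)
Step 4: enter (3,0), '.' pass, move down to (4,0)
Step 5: enter (4,0), '.' pass, move down to (5,0)
Step 6: enter (5,0), '.' pass, move down to (6,0)
Step 7: enter (6,0), '.' pass, move down to (7,0)
Step 8: enter (7,0), '.' pass, move down to (8,0)
Step 9: enter (8,0), '.' pass, move down to (9,0)
Step 10: enter (9,0), '.' pass, move down to (10,0)
Step 11: at (10,0) — EXIT via bottom edge, pos 0
Path length (cell visits): 10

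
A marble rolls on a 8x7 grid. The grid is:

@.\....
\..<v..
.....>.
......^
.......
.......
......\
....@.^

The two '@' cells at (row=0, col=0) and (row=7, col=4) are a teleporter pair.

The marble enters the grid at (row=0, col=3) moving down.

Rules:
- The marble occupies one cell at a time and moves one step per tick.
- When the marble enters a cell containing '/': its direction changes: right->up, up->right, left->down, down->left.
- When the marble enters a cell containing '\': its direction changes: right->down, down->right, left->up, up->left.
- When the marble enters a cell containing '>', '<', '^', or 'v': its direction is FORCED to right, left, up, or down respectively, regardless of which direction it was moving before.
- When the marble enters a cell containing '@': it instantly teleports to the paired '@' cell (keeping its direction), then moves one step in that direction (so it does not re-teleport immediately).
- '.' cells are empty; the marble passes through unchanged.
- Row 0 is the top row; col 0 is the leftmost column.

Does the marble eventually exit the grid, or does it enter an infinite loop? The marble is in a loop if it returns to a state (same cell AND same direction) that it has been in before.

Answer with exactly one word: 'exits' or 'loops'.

Answer: loops

Derivation:
Step 1: enter (0,3), '.' pass, move down to (1,3)
Step 2: enter (1,3), '<' forces down->left, move left to (1,2)
Step 3: enter (1,2), '.' pass, move left to (1,1)
Step 4: enter (1,1), '.' pass, move left to (1,0)
Step 5: enter (1,0), '\' deflects left->up, move up to (0,0)
Step 6: enter (0,0), '@' teleport (0,0)->(7,4), also enter (7,4), move up to (6,4)
Step 7: enter (6,4), '.' pass, move up to (5,4)
Step 8: enter (5,4), '.' pass, move up to (4,4)
Step 9: enter (4,4), '.' pass, move up to (3,4)
Step 10: enter (3,4), '.' pass, move up to (2,4)
Step 11: enter (2,4), '.' pass, move up to (1,4)
Step 12: enter (1,4), 'v' forces up->down, move down to (2,4)
Step 13: enter (2,4), '.' pass, move down to (3,4)
Step 14: enter (3,4), '.' pass, move down to (4,4)
Step 15: enter (4,4), '.' pass, move down to (5,4)
Step 16: enter (5,4), '.' pass, move down to (6,4)
Step 17: enter (6,4), '.' pass, move down to (7,4)
Step 18: enter (7,4), '@' teleport (7,4)->(0,0), also enter (0,0), move down to (1,0)
Step 19: enter (1,0), '\' deflects down->right, move right to (1,1)
Step 20: enter (1,1), '.' pass, move right to (1,2)
Step 21: enter (1,2), '.' pass, move right to (1,3)
Step 22: enter (1,3), '<' forces right->left, move left to (1,2)
Step 23: at (1,2) dir=left — LOOP DETECTED (seen before)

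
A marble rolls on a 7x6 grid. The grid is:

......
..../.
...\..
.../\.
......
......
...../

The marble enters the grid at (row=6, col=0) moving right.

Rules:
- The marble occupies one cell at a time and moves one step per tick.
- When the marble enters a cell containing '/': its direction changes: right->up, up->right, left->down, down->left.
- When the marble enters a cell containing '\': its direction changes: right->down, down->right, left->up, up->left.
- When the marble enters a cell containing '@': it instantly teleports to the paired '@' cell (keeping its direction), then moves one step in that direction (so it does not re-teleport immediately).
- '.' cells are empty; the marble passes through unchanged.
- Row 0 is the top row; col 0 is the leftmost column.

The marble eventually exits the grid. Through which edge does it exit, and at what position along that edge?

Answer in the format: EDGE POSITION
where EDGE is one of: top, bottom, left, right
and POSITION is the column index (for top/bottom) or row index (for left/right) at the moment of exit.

Step 1: enter (6,0), '.' pass, move right to (6,1)
Step 2: enter (6,1), '.' pass, move right to (6,2)
Step 3: enter (6,2), '.' pass, move right to (6,3)
Step 4: enter (6,3), '.' pass, move right to (6,4)
Step 5: enter (6,4), '.' pass, move right to (6,5)
Step 6: enter (6,5), '/' deflects right->up, move up to (5,5)
Step 7: enter (5,5), '.' pass, move up to (4,5)
Step 8: enter (4,5), '.' pass, move up to (3,5)
Step 9: enter (3,5), '.' pass, move up to (2,5)
Step 10: enter (2,5), '.' pass, move up to (1,5)
Step 11: enter (1,5), '.' pass, move up to (0,5)
Step 12: enter (0,5), '.' pass, move up to (-1,5)
Step 13: at (-1,5) — EXIT via top edge, pos 5

Answer: top 5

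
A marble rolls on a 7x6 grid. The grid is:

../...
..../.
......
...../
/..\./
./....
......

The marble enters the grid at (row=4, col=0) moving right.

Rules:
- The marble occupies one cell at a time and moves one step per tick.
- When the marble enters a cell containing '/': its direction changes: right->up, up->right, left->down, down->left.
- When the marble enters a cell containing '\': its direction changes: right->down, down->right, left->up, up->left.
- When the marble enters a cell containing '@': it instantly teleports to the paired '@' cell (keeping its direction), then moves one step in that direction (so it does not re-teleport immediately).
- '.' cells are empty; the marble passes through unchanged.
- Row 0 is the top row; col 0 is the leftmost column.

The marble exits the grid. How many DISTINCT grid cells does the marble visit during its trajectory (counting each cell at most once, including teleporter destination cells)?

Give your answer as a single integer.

Step 1: enter (4,0), '/' deflects right->up, move up to (3,0)
Step 2: enter (3,0), '.' pass, move up to (2,0)
Step 3: enter (2,0), '.' pass, move up to (1,0)
Step 4: enter (1,0), '.' pass, move up to (0,0)
Step 5: enter (0,0), '.' pass, move up to (-1,0)
Step 6: at (-1,0) — EXIT via top edge, pos 0
Distinct cells visited: 5 (path length 5)

Answer: 5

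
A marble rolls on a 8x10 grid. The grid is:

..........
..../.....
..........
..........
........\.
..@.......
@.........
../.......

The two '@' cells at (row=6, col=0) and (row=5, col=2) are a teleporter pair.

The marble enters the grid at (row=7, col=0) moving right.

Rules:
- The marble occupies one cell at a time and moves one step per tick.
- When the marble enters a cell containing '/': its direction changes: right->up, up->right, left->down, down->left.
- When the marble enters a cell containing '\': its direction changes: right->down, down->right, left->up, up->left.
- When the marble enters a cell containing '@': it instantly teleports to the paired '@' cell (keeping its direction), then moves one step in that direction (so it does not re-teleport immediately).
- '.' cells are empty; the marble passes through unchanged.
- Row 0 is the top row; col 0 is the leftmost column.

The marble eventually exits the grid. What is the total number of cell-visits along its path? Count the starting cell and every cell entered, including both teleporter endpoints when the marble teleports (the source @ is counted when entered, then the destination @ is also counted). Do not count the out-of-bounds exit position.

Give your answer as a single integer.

Step 1: enter (7,0), '.' pass, move right to (7,1)
Step 2: enter (7,1), '.' pass, move right to (7,2)
Step 3: enter (7,2), '/' deflects right->up, move up to (6,2)
Step 4: enter (6,2), '.' pass, move up to (5,2)
Step 5: enter (5,2), '@' teleport (5,2)->(6,0), also enter (6,0), move up to (5,0)
Step 6: enter (5,0), '.' pass, move up to (4,0)
Step 7: enter (4,0), '.' pass, move up to (3,0)
Step 8: enter (3,0), '.' pass, move up to (2,0)
Step 9: enter (2,0), '.' pass, move up to (1,0)
Step 10: enter (1,0), '.' pass, move up to (0,0)
Step 11: enter (0,0), '.' pass, move up to (-1,0)
Step 12: at (-1,0) — EXIT via top edge, pos 0
Path length (cell visits): 12

Answer: 12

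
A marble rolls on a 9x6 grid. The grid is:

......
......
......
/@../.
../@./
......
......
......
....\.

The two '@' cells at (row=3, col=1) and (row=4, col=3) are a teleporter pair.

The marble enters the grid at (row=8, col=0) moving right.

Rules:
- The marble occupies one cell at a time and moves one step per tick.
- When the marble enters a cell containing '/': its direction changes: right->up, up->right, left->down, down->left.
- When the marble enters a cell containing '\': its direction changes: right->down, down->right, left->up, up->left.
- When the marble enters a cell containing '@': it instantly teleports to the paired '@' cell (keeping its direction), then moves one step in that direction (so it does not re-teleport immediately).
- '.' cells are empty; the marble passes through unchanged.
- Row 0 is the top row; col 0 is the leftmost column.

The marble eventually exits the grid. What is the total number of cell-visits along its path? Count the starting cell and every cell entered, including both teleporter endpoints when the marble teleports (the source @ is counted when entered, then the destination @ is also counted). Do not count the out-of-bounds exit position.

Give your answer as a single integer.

Step 1: enter (8,0), '.' pass, move right to (8,1)
Step 2: enter (8,1), '.' pass, move right to (8,2)
Step 3: enter (8,2), '.' pass, move right to (8,3)
Step 4: enter (8,3), '.' pass, move right to (8,4)
Step 5: enter (8,4), '\' deflects right->down, move down to (9,4)
Step 6: at (9,4) — EXIT via bottom edge, pos 4
Path length (cell visits): 5

Answer: 5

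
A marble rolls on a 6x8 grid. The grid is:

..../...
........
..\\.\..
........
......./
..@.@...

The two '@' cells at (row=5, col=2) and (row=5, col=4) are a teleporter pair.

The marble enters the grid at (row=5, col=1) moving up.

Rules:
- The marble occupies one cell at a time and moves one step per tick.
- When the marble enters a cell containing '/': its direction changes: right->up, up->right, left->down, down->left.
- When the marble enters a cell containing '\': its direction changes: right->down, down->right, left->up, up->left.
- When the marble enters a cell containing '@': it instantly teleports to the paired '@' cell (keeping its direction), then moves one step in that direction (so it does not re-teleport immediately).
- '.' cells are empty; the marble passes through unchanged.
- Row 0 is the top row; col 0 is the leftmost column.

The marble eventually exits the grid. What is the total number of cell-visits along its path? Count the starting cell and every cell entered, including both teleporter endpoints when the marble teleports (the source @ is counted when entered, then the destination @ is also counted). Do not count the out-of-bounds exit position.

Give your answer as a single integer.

Step 1: enter (5,1), '.' pass, move up to (4,1)
Step 2: enter (4,1), '.' pass, move up to (3,1)
Step 3: enter (3,1), '.' pass, move up to (2,1)
Step 4: enter (2,1), '.' pass, move up to (1,1)
Step 5: enter (1,1), '.' pass, move up to (0,1)
Step 6: enter (0,1), '.' pass, move up to (-1,1)
Step 7: at (-1,1) — EXIT via top edge, pos 1
Path length (cell visits): 6

Answer: 6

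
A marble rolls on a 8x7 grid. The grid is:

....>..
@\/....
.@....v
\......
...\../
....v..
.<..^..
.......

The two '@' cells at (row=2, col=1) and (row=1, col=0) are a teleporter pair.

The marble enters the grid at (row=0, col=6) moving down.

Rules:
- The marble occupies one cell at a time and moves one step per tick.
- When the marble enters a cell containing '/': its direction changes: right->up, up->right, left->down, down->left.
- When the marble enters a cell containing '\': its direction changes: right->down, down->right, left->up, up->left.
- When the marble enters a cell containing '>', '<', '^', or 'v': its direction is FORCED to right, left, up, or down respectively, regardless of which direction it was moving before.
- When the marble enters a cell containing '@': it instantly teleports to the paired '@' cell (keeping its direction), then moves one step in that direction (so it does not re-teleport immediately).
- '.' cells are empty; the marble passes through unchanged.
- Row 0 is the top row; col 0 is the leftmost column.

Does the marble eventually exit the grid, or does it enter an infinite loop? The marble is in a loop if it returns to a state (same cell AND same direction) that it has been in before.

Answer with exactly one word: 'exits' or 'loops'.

Answer: exits

Derivation:
Step 1: enter (0,6), '.' pass, move down to (1,6)
Step 2: enter (1,6), '.' pass, move down to (2,6)
Step 3: enter (2,6), 'v' forces down->down, move down to (3,6)
Step 4: enter (3,6), '.' pass, move down to (4,6)
Step 5: enter (4,6), '/' deflects down->left, move left to (4,5)
Step 6: enter (4,5), '.' pass, move left to (4,4)
Step 7: enter (4,4), '.' pass, move left to (4,3)
Step 8: enter (4,3), '\' deflects left->up, move up to (3,3)
Step 9: enter (3,3), '.' pass, move up to (2,3)
Step 10: enter (2,3), '.' pass, move up to (1,3)
Step 11: enter (1,3), '.' pass, move up to (0,3)
Step 12: enter (0,3), '.' pass, move up to (-1,3)
Step 13: at (-1,3) — EXIT via top edge, pos 3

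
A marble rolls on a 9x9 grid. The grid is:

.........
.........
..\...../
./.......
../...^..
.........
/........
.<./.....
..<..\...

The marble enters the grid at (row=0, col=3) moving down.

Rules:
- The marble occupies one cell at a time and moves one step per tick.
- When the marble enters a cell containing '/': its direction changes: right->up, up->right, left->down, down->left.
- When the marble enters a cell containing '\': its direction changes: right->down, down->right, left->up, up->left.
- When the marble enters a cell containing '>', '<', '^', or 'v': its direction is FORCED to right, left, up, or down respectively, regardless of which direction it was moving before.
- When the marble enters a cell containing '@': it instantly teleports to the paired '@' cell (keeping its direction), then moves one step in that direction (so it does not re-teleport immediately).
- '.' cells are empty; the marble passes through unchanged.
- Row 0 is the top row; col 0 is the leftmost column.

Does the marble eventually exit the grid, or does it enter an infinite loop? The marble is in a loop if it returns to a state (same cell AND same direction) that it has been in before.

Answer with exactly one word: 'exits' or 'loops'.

Step 1: enter (0,3), '.' pass, move down to (1,3)
Step 2: enter (1,3), '.' pass, move down to (2,3)
Step 3: enter (2,3), '.' pass, move down to (3,3)
Step 4: enter (3,3), '.' pass, move down to (4,3)
Step 5: enter (4,3), '.' pass, move down to (5,3)
Step 6: enter (5,3), '.' pass, move down to (6,3)
Step 7: enter (6,3), '.' pass, move down to (7,3)
Step 8: enter (7,3), '/' deflects down->left, move left to (7,2)
Step 9: enter (7,2), '.' pass, move left to (7,1)
Step 10: enter (7,1), '<' forces left->left, move left to (7,0)
Step 11: enter (7,0), '.' pass, move left to (7,-1)
Step 12: at (7,-1) — EXIT via left edge, pos 7

Answer: exits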